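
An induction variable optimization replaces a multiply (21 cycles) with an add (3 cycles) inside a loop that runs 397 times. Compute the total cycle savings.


Per-iteration saving = 21 - 3 = 18
Total saved = 397 * 18 = 7146

7146


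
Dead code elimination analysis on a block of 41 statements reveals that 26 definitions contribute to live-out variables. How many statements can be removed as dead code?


Dead code = total statements - live definitions
= 41 - 26 = 15

15


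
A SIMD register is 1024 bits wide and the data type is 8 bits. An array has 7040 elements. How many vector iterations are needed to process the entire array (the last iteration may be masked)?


Width = 1024 / 8 = 128 elements per vector op
Iterations = ceil(7040 / 128) = 55

55


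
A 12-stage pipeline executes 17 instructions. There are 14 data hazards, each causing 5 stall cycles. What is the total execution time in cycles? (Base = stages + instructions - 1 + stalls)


Base cycles = 12 + 17 - 1 = 28
Total stalls = 14 * 5 = 70
Total = 28 + 70 = 98

98


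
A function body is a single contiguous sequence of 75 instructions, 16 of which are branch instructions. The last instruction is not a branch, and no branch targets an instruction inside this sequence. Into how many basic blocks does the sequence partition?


With no in-sequence branch targets, the leaders are the first instruction plus the instruction after each branch.
Number of basic blocks = branches + 1
= 16 + 1 = 17

17


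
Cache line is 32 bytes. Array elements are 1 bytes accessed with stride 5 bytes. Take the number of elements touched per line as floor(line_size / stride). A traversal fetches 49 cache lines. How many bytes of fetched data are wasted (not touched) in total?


Elements per line = floor(32 / 5) = 6
Bytes used per line = 6 * 1 = 6
Wasted per line = 32 - 6 = 26
Total wasted = 26 * 49 = 1274

1274


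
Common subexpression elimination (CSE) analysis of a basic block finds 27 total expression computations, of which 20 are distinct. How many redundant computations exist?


CSE count = total expressions - unique expressions
= 27 - 20 = 7

7


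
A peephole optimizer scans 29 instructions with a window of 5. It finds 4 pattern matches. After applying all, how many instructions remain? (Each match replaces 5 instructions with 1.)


Each match removes 4 instructions.
Total removed = 4 * 4 = 16
Remaining = 29 - 16 = 13

13


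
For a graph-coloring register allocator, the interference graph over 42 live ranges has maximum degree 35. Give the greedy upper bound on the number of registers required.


Greedy coloring never needs more than (max_degree + 1) colors: when coloring a vertex, at most max_degree neighbors are already colored.
Upper bound = 35 + 1 = 36

36


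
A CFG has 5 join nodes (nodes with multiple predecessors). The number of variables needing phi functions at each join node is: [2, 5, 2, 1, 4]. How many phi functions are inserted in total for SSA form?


Total phi functions = sum of phi functions at each join node
= 2 + 5 + 2 + 1 + 4 = 14

14


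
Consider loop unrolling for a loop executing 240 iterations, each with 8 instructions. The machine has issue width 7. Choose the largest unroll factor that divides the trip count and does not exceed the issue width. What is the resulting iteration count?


Largest divisor of 240 <= 7 is 6
New iterations = 240 / 6 = 40

40


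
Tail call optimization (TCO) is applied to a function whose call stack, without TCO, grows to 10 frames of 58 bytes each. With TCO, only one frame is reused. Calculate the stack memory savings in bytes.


Without TCO: 10 * 58 = 580 bytes
With TCO: reuse 1 frame = 58 bytes
Savings = 580 - 58 = 522

522


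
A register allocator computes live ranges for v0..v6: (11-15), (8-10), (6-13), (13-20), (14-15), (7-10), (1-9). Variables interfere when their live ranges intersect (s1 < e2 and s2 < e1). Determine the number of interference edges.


Check all pairs for overlapping intervals.
Two intervals (s1,e1) and (s2,e2) overlap if s1 < e2 and s2 < e1.
v0 (11-15) vs v1..v6: overlaps v2, v3, v4 -> 3
v1 (8-10) vs v2..v6: overlaps v2, v5, v6 -> 3
v2 (6-13) vs v3..v6: overlaps v5, v6 -> 2
v3 (13-20) vs v4..v6: overlaps v4 -> 1
v4 (14-15) vs v5..v6: overlaps none -> 0
v5 (7-10) vs v6: overlaps v6 -> 1
Total overlapping pairs = 3 + 3 + 2 + 1 + 0 + 1 = 10

10


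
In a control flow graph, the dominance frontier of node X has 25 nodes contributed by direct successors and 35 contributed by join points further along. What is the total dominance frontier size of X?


DF(X) = direct successor contributions + join point contributions
= 25 + 35 = 60

60


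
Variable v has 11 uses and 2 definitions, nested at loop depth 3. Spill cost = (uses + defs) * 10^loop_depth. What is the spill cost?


uses + defs = 11 + 2 = 13
10^3 = 1000
Spill cost = 13 * 1000 = 13000

13000


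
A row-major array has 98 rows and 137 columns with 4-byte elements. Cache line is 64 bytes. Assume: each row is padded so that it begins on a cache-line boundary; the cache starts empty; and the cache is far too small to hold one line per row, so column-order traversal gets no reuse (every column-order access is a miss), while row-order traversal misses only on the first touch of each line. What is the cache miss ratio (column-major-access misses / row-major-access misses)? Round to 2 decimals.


Each row occupies 137 * 4 = 548 bytes and starts on a line boundary, so it spans ceil(548 / 64) = 9 cache lines.
Row-major traversal misses (one per line touched): 98 * ceil(137 * 4 / 64) = 882
Column-major traversal misses (no reuse, every access misses): 98 * 137 = 13426
Ratio = 13426 / 882 = 15.22

15.22


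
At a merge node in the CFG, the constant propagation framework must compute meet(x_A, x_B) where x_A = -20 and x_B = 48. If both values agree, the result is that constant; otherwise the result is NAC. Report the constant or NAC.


Meet operation: if both paths give the same constant, result is that constant; if they differ, result is NAC (not-a-constant).
Path A: -20, Path B: 48 -> differ
Result: not-a-constant -> NAC

NAC


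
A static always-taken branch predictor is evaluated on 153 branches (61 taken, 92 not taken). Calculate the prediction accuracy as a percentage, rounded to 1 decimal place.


Predictor: always-taken
Correct predictions = 61
Accuracy = 61 / 153 * 100 = 39.9%

39.9


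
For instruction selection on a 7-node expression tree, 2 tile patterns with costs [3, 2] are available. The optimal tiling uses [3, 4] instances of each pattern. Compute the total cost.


Total cost = sum(count_i * cost_i)
= 3*3 + 4*2
= 17

17


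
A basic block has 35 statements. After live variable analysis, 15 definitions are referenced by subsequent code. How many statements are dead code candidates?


Dead code = total statements - live definitions
= 35 - 15 = 20

20


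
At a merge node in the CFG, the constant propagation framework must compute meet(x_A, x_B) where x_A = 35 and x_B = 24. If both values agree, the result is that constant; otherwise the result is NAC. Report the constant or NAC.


Meet operation: if both paths give the same constant, result is that constant; if they differ, result is NAC (not-a-constant).
Path A: 35, Path B: 24 -> differ
Result: not-a-constant -> NAC

NAC


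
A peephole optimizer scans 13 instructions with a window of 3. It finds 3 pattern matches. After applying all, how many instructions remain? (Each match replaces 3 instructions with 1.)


Each match removes 2 instructions.
Total removed = 3 * 2 = 6
Remaining = 13 - 6 = 7

7


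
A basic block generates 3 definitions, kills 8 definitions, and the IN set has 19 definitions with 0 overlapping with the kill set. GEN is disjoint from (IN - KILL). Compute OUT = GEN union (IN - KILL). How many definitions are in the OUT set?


IN - KILL: 19 - 0 = 19 surviving definitions
OUT = GEN + surviving = 3 + 19 = 22

22


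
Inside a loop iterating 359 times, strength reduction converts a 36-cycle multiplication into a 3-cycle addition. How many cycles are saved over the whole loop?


Per-iteration saving = 36 - 3 = 33
Total saved = 359 * 33 = 11847

11847


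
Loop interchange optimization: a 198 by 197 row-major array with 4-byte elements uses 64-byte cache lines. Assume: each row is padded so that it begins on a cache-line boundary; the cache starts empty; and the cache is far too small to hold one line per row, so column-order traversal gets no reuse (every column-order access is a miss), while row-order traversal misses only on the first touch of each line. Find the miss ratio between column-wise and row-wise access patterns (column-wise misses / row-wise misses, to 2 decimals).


Each row occupies 197 * 4 = 788 bytes and starts on a line boundary, so it spans ceil(788 / 64) = 13 cache lines.
Row-major traversal misses (one per line touched): 198 * ceil(197 * 4 / 64) = 2574
Column-major traversal misses (no reuse, every access misses): 198 * 197 = 39006
Ratio = 39006 / 2574 = 15.15

15.15


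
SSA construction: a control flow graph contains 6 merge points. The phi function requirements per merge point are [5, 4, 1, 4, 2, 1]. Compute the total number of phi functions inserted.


Total phi functions = sum of phi functions at each join node
= 5 + 4 + 1 + 4 + 2 + 1 = 17

17


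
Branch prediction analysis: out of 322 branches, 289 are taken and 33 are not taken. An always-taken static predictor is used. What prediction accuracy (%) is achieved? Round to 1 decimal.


Predictor: always-taken
Correct predictions = 289
Accuracy = 289 / 322 * 100 = 89.8%

89.8


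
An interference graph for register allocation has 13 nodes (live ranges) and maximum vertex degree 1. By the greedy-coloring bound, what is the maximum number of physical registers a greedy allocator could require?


Greedy coloring never needs more than (max_degree + 1) colors: when coloring a vertex, at most max_degree neighbors are already colored.
Upper bound = 1 + 1 = 2

2


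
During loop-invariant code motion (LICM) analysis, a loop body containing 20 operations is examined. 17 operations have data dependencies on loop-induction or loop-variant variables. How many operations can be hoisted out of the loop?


Invariant candidates = total - loop-dependent
= 20 - 17 = 3

3


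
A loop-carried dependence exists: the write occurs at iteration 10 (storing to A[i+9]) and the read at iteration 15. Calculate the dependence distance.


Distance = read iteration - write iteration
= 15 - 10 = 5

5


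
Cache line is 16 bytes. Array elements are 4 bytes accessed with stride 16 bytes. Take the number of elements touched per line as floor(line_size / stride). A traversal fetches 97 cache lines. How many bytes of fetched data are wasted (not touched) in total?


Elements per line = floor(16 / 16) = 1
Bytes used per line = 1 * 4 = 4
Wasted per line = 16 - 4 = 12
Total wasted = 12 * 97 = 1164

1164


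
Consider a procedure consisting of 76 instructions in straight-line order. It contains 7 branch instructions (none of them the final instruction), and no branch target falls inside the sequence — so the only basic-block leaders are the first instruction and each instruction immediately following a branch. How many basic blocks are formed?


With no in-sequence branch targets, the leaders are the first instruction plus the instruction after each branch.
Number of basic blocks = branches + 1
= 7 + 1 = 8

8


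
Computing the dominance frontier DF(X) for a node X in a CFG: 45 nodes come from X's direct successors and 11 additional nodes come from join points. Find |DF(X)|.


DF(X) = direct successor contributions + join point contributions
= 45 + 11 = 56

56


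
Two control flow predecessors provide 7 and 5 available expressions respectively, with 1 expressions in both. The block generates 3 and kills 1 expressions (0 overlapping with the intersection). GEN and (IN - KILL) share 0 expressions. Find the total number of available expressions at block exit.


IN = intersection of predecessors = 1
IN - KILL = 1 - 0 = 1
|OUT| = |GEN| + |IN - KILL| - |GEN ∩ (IN - KILL)| = 3 + 1 - 0 = 4

4


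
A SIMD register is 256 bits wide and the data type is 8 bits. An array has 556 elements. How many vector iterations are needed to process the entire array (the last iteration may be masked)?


Width = 256 / 8 = 32 elements per vector op
Iterations = ceil(556 / 32) = 18

18


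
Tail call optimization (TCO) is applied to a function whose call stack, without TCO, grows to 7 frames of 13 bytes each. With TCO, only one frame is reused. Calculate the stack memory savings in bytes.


Without TCO: 7 * 13 = 91 bytes
With TCO: reuse 1 frame = 13 bytes
Savings = 91 - 13 = 78

78


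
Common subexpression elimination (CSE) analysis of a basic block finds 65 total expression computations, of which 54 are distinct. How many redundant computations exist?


CSE count = total expressions - unique expressions
= 65 - 54 = 11

11


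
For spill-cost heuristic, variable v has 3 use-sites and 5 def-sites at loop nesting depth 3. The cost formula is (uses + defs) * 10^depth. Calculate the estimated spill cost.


uses + defs = 3 + 5 = 8
10^3 = 1000
Spill cost = 8 * 1000 = 8000

8000


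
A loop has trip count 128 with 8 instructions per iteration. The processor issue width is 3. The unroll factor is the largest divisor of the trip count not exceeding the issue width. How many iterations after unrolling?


Largest divisor of 128 <= 3 is 2
New iterations = 128 / 2 = 64

64


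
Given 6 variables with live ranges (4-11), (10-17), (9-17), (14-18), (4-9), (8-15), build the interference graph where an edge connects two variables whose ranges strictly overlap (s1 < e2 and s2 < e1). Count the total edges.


Check all pairs for overlapping intervals.
Two intervals (s1,e1) and (s2,e2) overlap if s1 < e2 and s2 < e1.
v0 (4-11) vs v1..v5: overlaps v1, v2, v4, v5 -> 4
v1 (10-17) vs v2..v5: overlaps v2, v3, v5 -> 3
v2 (9-17) vs v3..v5: overlaps v3, v5 -> 2
v3 (14-18) vs v4..v5: overlaps v5 -> 1
v4 (4-9) vs v5: overlaps v5 -> 1
Total overlapping pairs = 4 + 3 + 2 + 1 + 1 = 11

11


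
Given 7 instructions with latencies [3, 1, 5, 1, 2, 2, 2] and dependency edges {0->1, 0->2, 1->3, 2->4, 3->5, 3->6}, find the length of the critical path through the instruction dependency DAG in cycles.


Compute longest path through dependency graph: dist(Ik) = max over predecessors of dist + latency(Ik).
dist(I0) = latency 3 = 3
dist(I1) = dist(I0) + 1 = 3 + 1 = 4
dist(I2) = dist(I0) + 5 = 3 + 5 = 8
dist(I3) = dist(I1) + 1 = 4 + 1 = 5
dist(I4) = dist(I2) + 2 = 8 + 2 = 10
dist(I5) = dist(I3) + 2 = 5 + 2 = 7
dist(I6) = dist(I3) + 2 = 5 + 2 = 7
Critical path = max dist = 10

10


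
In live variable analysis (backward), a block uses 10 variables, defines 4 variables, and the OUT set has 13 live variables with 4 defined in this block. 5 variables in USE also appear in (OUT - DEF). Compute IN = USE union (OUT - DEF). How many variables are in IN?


OUT - DEF: 13 - 4 = 9
|IN| = |USE| + |OUT - DEF| - |USE ∩ (OUT - DEF)| = 10 + 9 - 5 = 14

14


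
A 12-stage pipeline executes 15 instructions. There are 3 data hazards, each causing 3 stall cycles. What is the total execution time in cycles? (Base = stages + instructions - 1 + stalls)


Base cycles = 12 + 15 - 1 = 26
Total stalls = 3 * 3 = 9
Total = 26 + 9 = 35

35


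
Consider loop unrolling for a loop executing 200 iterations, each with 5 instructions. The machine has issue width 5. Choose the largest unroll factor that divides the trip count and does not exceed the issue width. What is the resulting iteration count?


Largest divisor of 200 <= 5 is 5
New iterations = 200 / 5 = 40

40


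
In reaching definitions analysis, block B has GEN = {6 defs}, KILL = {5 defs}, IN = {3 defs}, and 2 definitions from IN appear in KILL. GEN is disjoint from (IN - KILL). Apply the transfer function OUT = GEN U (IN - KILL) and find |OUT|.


IN - KILL: 3 - 2 = 1 surviving definitions
OUT = GEN + surviving = 6 + 1 = 7

7


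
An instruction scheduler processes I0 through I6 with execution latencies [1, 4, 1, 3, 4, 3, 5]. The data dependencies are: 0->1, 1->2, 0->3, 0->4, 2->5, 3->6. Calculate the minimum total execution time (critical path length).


Compute longest path through dependency graph: dist(Ik) = max over predecessors of dist + latency(Ik).
dist(I0) = latency 1 = 1
dist(I1) = dist(I0) + 4 = 1 + 4 = 5
dist(I2) = dist(I1) + 1 = 5 + 1 = 6
dist(I3) = dist(I0) + 3 = 1 + 3 = 4
dist(I4) = dist(I0) + 4 = 1 + 4 = 5
dist(I5) = dist(I2) + 3 = 6 + 3 = 9
dist(I6) = dist(I3) + 5 = 4 + 5 = 9
Critical path = max dist = 9

9


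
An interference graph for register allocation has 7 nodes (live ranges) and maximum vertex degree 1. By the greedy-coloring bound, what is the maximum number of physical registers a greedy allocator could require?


Greedy coloring never needs more than (max_degree + 1) colors: when coloring a vertex, at most max_degree neighbors are already colored.
Upper bound = 1 + 1 = 2

2


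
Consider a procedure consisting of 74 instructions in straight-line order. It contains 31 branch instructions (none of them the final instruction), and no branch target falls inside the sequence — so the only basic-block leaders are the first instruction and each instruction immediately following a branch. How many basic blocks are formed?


With no in-sequence branch targets, the leaders are the first instruction plus the instruction after each branch.
Number of basic blocks = branches + 1
= 31 + 1 = 32

32


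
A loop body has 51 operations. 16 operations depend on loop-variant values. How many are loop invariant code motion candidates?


Invariant candidates = total - loop-dependent
= 51 - 16 = 35

35


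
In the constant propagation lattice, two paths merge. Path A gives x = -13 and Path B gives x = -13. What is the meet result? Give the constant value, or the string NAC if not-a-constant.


Meet operation: if both paths give the same constant, result is that constant; if they differ, result is NAC (not-a-constant).
Path A: -13, Path B: -13 -> equal
Result: constant -> -13

-13


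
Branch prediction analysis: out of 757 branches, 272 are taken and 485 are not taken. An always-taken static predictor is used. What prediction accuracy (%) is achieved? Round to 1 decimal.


Predictor: always-taken
Correct predictions = 272
Accuracy = 272 / 757 * 100 = 35.9%

35.9


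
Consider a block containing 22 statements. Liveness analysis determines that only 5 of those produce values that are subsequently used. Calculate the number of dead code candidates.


Dead code = total statements - live definitions
= 22 - 5 = 17

17


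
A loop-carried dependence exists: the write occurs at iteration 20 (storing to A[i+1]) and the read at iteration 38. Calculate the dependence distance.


Distance = read iteration - write iteration
= 38 - 20 = 18

18


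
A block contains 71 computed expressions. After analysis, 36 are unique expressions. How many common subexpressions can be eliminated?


CSE count = total expressions - unique expressions
= 71 - 36 = 35

35


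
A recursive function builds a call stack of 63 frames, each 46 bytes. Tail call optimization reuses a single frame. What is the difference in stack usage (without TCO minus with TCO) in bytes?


Without TCO: 63 * 46 = 2898 bytes
With TCO: reuse 1 frame = 46 bytes
Savings = 2898 - 46 = 2852

2852


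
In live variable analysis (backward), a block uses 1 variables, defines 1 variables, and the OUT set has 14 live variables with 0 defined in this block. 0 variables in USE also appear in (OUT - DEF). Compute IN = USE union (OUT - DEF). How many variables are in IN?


OUT - DEF: 14 - 0 = 14
|IN| = |USE| + |OUT - DEF| - |USE ∩ (OUT - DEF)| = 1 + 14 - 0 = 15

15


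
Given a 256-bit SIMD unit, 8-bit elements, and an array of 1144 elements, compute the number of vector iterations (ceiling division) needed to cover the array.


Width = 256 / 8 = 32 elements per vector op
Iterations = ceil(1144 / 32) = 36

36


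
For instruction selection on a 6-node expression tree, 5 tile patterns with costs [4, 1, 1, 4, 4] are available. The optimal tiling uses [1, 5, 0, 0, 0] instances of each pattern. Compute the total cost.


Total cost = sum(count_i * cost_i)
= 1*4 + 5*1 + 0*1 + 0*4 + 0*4
= 9

9


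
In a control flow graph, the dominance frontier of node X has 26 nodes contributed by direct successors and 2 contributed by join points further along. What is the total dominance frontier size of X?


DF(X) = direct successor contributions + join point contributions
= 26 + 2 = 28

28


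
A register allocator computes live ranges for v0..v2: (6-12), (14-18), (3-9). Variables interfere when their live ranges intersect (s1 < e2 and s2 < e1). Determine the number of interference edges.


Check all pairs for overlapping intervals.
Two intervals (s1,e1) and (s2,e2) overlap if s1 < e2 and s2 < e1.
v0 (6-12) vs v1..v2: overlaps v2 -> 1
v1 (14-18) vs v2: overlaps none -> 0
Total overlapping pairs = 1 + 0 = 1

1


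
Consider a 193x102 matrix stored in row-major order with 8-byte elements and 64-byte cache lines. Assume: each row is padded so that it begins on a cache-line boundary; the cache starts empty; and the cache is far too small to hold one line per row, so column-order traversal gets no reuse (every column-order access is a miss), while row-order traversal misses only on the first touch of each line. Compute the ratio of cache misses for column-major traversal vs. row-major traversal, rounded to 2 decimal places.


Each row occupies 102 * 8 = 816 bytes and starts on a line boundary, so it spans ceil(816 / 64) = 13 cache lines.
Row-major traversal misses (one per line touched): 193 * ceil(102 * 8 / 64) = 2509
Column-major traversal misses (no reuse, every access misses): 193 * 102 = 19686
Ratio = 19686 / 2509 = 7.85

7.85


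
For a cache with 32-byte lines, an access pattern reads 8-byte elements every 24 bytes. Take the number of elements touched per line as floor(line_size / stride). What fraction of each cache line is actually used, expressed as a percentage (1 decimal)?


Elements per cache line = floor(32 / 24) = 1
Bytes used = 1 * 8 = 8
Utilization = 8 / 32 * 100 = 25.0%

25.0


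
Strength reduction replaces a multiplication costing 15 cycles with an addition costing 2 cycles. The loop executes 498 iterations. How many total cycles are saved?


Per-iteration saving = 15 - 2 = 13
Total saved = 498 * 13 = 6474

6474


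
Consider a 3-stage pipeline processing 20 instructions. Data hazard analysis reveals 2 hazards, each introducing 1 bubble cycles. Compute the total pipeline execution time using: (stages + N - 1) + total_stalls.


Base cycles = 3 + 20 - 1 = 22
Total stalls = 2 * 1 = 2
Total = 22 + 2 = 24

24


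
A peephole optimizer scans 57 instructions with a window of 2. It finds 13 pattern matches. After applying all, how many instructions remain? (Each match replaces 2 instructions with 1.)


Each match removes 1 instructions.
Total removed = 13 * 1 = 13
Remaining = 57 - 13 = 44

44


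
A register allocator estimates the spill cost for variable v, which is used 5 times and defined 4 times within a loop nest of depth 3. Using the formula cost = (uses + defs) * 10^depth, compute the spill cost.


uses + defs = 5 + 4 = 9
10^3 = 1000
Spill cost = 9 * 1000 = 9000

9000


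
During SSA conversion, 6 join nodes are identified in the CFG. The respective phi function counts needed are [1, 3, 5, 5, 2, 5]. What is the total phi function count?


Total phi functions = sum of phi functions at each join node
= 1 + 3 + 5 + 5 + 2 + 5 = 21

21


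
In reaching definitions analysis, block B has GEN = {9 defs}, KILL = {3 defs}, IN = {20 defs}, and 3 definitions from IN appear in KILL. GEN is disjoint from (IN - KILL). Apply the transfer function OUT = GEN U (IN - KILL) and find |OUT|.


IN - KILL: 20 - 3 = 17 surviving definitions
OUT = GEN + surviving = 9 + 17 = 26

26


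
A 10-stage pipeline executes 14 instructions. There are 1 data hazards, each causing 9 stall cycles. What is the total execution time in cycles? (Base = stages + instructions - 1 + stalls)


Base cycles = 10 + 14 - 1 = 23
Total stalls = 1 * 9 = 9
Total = 23 + 9 = 32

32


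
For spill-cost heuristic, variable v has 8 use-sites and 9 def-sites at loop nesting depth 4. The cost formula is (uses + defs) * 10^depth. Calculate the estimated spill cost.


uses + defs = 8 + 9 = 17
10^4 = 10000
Spill cost = 17 * 10000 = 170000

170000


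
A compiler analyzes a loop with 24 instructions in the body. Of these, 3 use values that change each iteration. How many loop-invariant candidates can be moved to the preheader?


Invariant candidates = total - loop-dependent
= 24 - 3 = 21

21


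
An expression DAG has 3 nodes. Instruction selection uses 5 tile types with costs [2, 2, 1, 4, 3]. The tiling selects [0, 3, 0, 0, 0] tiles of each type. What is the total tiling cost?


Total cost = sum(count_i * cost_i)
= 0*2 + 3*2 + 0*1 + 0*4 + 0*3
= 6

6


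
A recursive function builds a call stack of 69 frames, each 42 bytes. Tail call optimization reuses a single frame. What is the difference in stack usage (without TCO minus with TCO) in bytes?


Without TCO: 69 * 42 = 2898 bytes
With TCO: reuse 1 frame = 42 bytes
Savings = 2898 - 42 = 2856

2856


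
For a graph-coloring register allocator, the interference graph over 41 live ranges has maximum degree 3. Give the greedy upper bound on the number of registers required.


Greedy coloring never needs more than (max_degree + 1) colors: when coloring a vertex, at most max_degree neighbors are already colored.
Upper bound = 3 + 1 = 4

4


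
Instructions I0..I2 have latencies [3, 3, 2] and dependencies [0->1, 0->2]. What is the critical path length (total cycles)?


Compute longest path through dependency graph: dist(Ik) = max over predecessors of dist + latency(Ik).
dist(I0) = latency 3 = 3
dist(I1) = dist(I0) + 3 = 3 + 3 = 6
dist(I2) = dist(I0) + 2 = 3 + 2 = 5
Critical path = max dist = 6

6


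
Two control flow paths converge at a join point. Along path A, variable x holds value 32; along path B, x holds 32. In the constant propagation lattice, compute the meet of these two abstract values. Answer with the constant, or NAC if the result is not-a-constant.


Meet operation: if both paths give the same constant, result is that constant; if they differ, result is NAC (not-a-constant).
Path A: 32, Path B: 32 -> equal
Result: constant -> 32

32


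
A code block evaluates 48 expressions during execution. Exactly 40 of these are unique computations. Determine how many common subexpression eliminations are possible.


CSE count = total expressions - unique expressions
= 48 - 40 = 8

8


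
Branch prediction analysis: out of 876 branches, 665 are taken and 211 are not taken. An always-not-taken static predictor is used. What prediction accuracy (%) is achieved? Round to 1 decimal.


Predictor: always-not-taken
Correct predictions = 211
Accuracy = 211 / 876 * 100 = 24.1%

24.1


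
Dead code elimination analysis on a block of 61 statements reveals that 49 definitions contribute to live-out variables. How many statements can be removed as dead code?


Dead code = total statements - live definitions
= 61 - 49 = 12

12


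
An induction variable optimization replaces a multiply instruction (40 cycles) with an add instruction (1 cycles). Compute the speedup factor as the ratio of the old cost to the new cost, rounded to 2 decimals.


Ratio = mult_cost / add_cost = 40 / 1 = 40.0

40.0


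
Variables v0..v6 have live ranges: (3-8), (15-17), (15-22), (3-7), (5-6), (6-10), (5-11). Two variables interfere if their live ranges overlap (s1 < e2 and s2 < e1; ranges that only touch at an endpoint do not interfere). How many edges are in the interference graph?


Check all pairs for overlapping intervals.
Two intervals (s1,e1) and (s2,e2) overlap if s1 < e2 and s2 < e1.
v0 (3-8) vs v1..v6: overlaps v3, v4, v5, v6 -> 4
v1 (15-17) vs v2..v6: overlaps v2 -> 1
v2 (15-22) vs v3..v6: overlaps none -> 0
v3 (3-7) vs v4..v6: overlaps v4, v5, v6 -> 3
v4 (5-6) vs v5..v6: overlaps v6 -> 1
v5 (6-10) vs v6: overlaps v6 -> 1
Total overlapping pairs = 4 + 1 + 0 + 3 + 1 + 1 = 10

10


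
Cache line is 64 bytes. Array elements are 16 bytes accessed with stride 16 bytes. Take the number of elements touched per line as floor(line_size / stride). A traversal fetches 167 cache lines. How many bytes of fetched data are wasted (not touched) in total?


Elements per line = floor(64 / 16) = 4
Bytes used per line = 4 * 16 = 64
Wasted per line = 64 - 64 = 0
Total wasted = 0 * 167 = 0

0


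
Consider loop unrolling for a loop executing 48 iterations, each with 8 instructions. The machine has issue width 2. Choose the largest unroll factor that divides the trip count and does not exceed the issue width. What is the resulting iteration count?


Largest divisor of 48 <= 2 is 2
New iterations = 48 / 2 = 24

24


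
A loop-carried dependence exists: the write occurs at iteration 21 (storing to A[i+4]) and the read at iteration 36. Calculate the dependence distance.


Distance = read iteration - write iteration
= 36 - 21 = 15

15


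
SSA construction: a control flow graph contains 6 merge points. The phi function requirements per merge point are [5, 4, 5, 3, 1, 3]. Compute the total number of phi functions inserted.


Total phi functions = sum of phi functions at each join node
= 5 + 4 + 5 + 3 + 1 + 3 = 21

21


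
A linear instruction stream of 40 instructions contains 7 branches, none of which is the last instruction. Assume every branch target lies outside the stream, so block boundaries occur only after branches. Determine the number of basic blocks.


With no in-sequence branch targets, the leaders are the first instruction plus the instruction after each branch.
Number of basic blocks = branches + 1
= 7 + 1 = 8

8


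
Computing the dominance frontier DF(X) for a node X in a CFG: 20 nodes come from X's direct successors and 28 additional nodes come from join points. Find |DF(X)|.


DF(X) = direct successor contributions + join point contributions
= 20 + 28 = 48

48


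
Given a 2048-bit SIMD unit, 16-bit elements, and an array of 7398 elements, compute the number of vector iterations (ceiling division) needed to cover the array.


Width = 2048 / 16 = 128 elements per vector op
Iterations = ceil(7398 / 128) = 58

58


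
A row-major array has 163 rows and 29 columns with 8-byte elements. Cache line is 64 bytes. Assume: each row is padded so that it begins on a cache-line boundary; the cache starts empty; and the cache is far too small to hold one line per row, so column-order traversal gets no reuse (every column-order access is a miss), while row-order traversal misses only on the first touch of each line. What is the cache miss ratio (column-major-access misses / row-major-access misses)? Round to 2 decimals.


Each row occupies 29 * 8 = 232 bytes and starts on a line boundary, so it spans ceil(232 / 64) = 4 cache lines.
Row-major traversal misses (one per line touched): 163 * ceil(29 * 8 / 64) = 652
Column-major traversal misses (no reuse, every access misses): 163 * 29 = 4727
Ratio = 4727 / 652 = 7.25

7.25


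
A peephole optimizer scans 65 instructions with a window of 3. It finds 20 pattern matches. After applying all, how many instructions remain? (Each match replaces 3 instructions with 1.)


Each match removes 2 instructions.
Total removed = 20 * 2 = 40
Remaining = 65 - 40 = 25

25


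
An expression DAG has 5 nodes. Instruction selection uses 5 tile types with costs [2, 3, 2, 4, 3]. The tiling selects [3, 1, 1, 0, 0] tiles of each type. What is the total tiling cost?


Total cost = sum(count_i * cost_i)
= 3*2 + 1*3 + 1*2 + 0*4 + 0*3
= 11

11


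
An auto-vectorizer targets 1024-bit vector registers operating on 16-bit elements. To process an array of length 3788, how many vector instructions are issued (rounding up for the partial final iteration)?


Width = 1024 / 16 = 64 elements per vector op
Iterations = ceil(3788 / 64) = 60

60


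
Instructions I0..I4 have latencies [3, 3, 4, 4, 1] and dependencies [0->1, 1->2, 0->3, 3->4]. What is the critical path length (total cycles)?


Compute longest path through dependency graph: dist(Ik) = max over predecessors of dist + latency(Ik).
dist(I0) = latency 3 = 3
dist(I1) = dist(I0) + 3 = 3 + 3 = 6
dist(I2) = dist(I1) + 4 = 6 + 4 = 10
dist(I3) = dist(I0) + 4 = 3 + 4 = 7
dist(I4) = dist(I3) + 1 = 7 + 1 = 8
Critical path = max dist = 10

10


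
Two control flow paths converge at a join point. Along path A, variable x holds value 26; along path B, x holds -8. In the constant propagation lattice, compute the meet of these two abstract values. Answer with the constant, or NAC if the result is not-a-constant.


Meet operation: if both paths give the same constant, result is that constant; if they differ, result is NAC (not-a-constant).
Path A: 26, Path B: -8 -> differ
Result: not-a-constant -> NAC

NAC


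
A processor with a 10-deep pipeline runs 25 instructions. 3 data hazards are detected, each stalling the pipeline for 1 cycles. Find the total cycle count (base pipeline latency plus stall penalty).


Base cycles = 10 + 25 - 1 = 34
Total stalls = 3 * 1 = 3
Total = 34 + 3 = 37

37


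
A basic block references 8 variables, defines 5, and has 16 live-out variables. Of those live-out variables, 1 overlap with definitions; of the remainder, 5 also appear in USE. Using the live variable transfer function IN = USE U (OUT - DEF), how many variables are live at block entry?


OUT - DEF: 16 - 1 = 15
|IN| = |USE| + |OUT - DEF| - |USE ∩ (OUT - DEF)| = 8 + 15 - 5 = 18

18


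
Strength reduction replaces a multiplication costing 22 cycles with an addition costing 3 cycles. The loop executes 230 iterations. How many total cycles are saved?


Per-iteration saving = 22 - 3 = 19
Total saved = 230 * 19 = 4370

4370


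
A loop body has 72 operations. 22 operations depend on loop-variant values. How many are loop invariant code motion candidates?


Invariant candidates = total - loop-dependent
= 72 - 22 = 50

50


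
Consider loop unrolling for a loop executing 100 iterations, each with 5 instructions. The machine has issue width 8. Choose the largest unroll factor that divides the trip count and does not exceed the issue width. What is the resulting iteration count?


Largest divisor of 100 <= 8 is 5
New iterations = 100 / 5 = 20

20


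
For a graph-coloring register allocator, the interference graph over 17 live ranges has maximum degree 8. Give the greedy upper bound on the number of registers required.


Greedy coloring never needs more than (max_degree + 1) colors: when coloring a vertex, at most max_degree neighbors are already colored.
Upper bound = 8 + 1 = 9

9


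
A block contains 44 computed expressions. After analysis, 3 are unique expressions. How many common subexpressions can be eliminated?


CSE count = total expressions - unique expressions
= 44 - 3 = 41

41


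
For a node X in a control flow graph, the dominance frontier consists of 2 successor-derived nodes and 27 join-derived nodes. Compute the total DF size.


DF(X) = direct successor contributions + join point contributions
= 2 + 27 = 29

29


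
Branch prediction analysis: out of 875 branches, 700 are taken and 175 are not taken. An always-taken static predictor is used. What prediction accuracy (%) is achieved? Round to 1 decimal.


Predictor: always-taken
Correct predictions = 700
Accuracy = 700 / 875 * 100 = 80.0%

80.0


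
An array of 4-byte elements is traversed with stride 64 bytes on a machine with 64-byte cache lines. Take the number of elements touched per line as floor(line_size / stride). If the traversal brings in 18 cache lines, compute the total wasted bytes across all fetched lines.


Elements per line = floor(64 / 64) = 1
Bytes used per line = 1 * 4 = 4
Wasted per line = 64 - 4 = 60
Total wasted = 60 * 18 = 1080

1080


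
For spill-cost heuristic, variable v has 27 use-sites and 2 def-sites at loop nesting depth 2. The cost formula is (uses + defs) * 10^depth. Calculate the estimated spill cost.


uses + defs = 27 + 2 = 29
10^2 = 100
Spill cost = 29 * 100 = 2900

2900


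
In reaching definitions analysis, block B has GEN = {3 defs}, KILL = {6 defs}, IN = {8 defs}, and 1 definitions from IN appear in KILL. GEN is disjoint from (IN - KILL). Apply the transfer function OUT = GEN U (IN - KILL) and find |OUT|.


IN - KILL: 8 - 1 = 7 surviving definitions
OUT = GEN + surviving = 3 + 7 = 10

10


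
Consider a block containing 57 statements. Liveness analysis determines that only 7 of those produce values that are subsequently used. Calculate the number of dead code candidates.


Dead code = total statements - live definitions
= 57 - 7 = 50

50


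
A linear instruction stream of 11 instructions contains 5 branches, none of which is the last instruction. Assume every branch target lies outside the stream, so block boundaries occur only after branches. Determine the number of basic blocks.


With no in-sequence branch targets, the leaders are the first instruction plus the instruction after each branch.
Number of basic blocks = branches + 1
= 5 + 1 = 6

6


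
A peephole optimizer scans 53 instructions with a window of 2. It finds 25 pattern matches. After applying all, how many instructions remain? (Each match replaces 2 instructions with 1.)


Each match removes 1 instructions.
Total removed = 25 * 1 = 25
Remaining = 53 - 25 = 28

28


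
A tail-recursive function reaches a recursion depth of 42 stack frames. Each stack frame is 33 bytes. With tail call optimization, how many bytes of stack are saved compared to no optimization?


Without TCO: 42 * 33 = 1386 bytes
With TCO: reuse 1 frame = 33 bytes
Savings = 1386 - 33 = 1353

1353


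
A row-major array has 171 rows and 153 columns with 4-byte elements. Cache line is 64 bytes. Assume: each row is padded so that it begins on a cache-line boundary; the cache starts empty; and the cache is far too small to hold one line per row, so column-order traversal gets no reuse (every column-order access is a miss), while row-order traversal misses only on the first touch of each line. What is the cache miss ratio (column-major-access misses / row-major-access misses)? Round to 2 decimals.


Each row occupies 153 * 4 = 612 bytes and starts on a line boundary, so it spans ceil(612 / 64) = 10 cache lines.
Row-major traversal misses (one per line touched): 171 * ceil(153 * 4 / 64) = 1710
Column-major traversal misses (no reuse, every access misses): 171 * 153 = 26163
Ratio = 26163 / 1710 = 15.3

15.3


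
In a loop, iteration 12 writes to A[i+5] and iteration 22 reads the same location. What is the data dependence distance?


Distance = read iteration - write iteration
= 22 - 12 = 10

10


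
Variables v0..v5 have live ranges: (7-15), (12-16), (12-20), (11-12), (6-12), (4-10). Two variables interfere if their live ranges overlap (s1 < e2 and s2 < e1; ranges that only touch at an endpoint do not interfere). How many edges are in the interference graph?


Check all pairs for overlapping intervals.
Two intervals (s1,e1) and (s2,e2) overlap if s1 < e2 and s2 < e1.
v0 (7-15) vs v1..v5: overlaps v1, v2, v3, v4, v5 -> 5
v1 (12-16) vs v2..v5: overlaps v2 -> 1
v2 (12-20) vs v3..v5: overlaps none -> 0
v3 (11-12) vs v4..v5: overlaps v4 -> 1
v4 (6-12) vs v5: overlaps v5 -> 1
Total overlapping pairs = 5 + 1 + 0 + 1 + 1 = 8

8


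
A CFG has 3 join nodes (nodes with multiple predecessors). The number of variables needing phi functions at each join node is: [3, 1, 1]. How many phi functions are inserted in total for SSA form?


Total phi functions = sum of phi functions at each join node
= 3 + 1 + 1 = 5

5
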